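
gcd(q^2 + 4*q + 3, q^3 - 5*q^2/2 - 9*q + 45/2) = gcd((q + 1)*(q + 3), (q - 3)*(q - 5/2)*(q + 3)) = q + 3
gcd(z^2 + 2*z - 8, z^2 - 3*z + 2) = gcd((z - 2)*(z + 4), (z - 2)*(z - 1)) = z - 2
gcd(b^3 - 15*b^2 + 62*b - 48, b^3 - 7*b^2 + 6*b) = b^2 - 7*b + 6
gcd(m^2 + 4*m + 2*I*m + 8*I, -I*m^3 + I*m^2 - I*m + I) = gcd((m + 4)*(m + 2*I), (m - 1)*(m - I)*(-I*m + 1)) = 1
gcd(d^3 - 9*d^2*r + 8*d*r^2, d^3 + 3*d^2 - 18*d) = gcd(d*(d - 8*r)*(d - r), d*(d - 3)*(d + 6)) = d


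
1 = 1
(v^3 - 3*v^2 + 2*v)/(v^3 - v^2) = (v - 2)/v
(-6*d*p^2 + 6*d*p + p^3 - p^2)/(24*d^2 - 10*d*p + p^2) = p*(p - 1)/(-4*d + p)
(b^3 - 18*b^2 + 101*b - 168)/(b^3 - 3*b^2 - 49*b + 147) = (b - 8)/(b + 7)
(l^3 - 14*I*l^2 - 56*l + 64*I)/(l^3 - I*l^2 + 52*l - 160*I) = (l^2 - 10*I*l - 16)/(l^2 + 3*I*l + 40)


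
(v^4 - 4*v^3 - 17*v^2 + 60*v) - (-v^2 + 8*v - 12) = v^4 - 4*v^3 - 16*v^2 + 52*v + 12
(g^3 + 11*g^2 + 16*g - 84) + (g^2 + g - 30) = g^3 + 12*g^2 + 17*g - 114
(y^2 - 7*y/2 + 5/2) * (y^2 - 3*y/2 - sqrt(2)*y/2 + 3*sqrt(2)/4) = y^4 - 5*y^3 - sqrt(2)*y^3/2 + 5*sqrt(2)*y^2/2 + 31*y^2/4 - 31*sqrt(2)*y/8 - 15*y/4 + 15*sqrt(2)/8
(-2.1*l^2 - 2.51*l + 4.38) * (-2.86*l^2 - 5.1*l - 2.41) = 6.006*l^4 + 17.8886*l^3 + 5.3352*l^2 - 16.2889*l - 10.5558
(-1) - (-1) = 0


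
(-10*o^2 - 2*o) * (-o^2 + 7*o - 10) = 10*o^4 - 68*o^3 + 86*o^2 + 20*o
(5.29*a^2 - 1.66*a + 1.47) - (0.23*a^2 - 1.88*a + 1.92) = 5.06*a^2 + 0.22*a - 0.45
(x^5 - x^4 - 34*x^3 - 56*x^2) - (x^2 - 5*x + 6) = x^5 - x^4 - 34*x^3 - 57*x^2 + 5*x - 6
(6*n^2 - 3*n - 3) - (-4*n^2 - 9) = 10*n^2 - 3*n + 6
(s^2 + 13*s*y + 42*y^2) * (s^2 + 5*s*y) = s^4 + 18*s^3*y + 107*s^2*y^2 + 210*s*y^3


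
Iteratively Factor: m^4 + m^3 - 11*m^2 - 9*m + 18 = (m - 1)*(m^3 + 2*m^2 - 9*m - 18) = (m - 1)*(m + 2)*(m^2 - 9) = (m - 1)*(m + 2)*(m + 3)*(m - 3)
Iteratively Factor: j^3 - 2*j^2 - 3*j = (j)*(j^2 - 2*j - 3) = j*(j - 3)*(j + 1)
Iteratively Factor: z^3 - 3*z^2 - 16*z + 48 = (z - 3)*(z^2 - 16) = (z - 4)*(z - 3)*(z + 4)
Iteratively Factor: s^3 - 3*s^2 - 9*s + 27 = (s + 3)*(s^2 - 6*s + 9) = (s - 3)*(s + 3)*(s - 3)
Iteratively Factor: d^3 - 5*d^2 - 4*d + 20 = (d + 2)*(d^2 - 7*d + 10) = (d - 2)*(d + 2)*(d - 5)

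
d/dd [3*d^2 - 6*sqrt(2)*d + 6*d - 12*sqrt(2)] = 6*d - 6*sqrt(2) + 6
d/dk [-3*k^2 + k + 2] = 1 - 6*k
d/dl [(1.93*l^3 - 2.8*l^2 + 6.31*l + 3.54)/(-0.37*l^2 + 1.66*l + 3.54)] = (-0.7141*l^4 + 6.4076*l^3 + 18.1833*l^2 - 17.2044*l + 16.461)/(0.1369*l^4 - 1.2284*l^3 + 0.136*l^2 + 11.7528*l + 12.5316)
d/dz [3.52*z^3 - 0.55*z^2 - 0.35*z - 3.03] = 10.56*z^2 - 1.1*z - 0.35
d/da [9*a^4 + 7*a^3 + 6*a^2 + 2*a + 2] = 36*a^3 + 21*a^2 + 12*a + 2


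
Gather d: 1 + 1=2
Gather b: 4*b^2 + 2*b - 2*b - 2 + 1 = 4*b^2 - 1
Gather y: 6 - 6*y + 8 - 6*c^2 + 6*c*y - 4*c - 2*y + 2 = -6*c^2 - 4*c + y*(6*c - 8) + 16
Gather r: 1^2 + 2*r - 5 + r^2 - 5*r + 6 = r^2 - 3*r + 2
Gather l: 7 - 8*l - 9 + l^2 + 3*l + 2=l^2 - 5*l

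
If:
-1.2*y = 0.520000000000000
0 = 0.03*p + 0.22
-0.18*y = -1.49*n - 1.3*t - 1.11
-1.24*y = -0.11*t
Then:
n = 3.46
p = -7.33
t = -4.88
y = -0.43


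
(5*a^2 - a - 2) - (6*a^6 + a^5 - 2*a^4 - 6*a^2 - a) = -6*a^6 - a^5 + 2*a^4 + 11*a^2 - 2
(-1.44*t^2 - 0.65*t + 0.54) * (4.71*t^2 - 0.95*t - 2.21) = -6.7824*t^4 - 1.6935*t^3 + 6.3433*t^2 + 0.9235*t - 1.1934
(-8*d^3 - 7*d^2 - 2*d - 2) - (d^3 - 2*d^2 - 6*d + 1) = -9*d^3 - 5*d^2 + 4*d - 3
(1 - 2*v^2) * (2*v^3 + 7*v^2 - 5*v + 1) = -4*v^5 - 14*v^4 + 12*v^3 + 5*v^2 - 5*v + 1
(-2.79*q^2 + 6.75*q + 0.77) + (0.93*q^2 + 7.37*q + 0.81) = -1.86*q^2 + 14.12*q + 1.58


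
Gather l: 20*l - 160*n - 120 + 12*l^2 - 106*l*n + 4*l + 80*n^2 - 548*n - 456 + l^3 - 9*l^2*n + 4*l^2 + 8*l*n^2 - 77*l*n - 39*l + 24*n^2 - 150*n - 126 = l^3 + l^2*(16 - 9*n) + l*(8*n^2 - 183*n - 15) + 104*n^2 - 858*n - 702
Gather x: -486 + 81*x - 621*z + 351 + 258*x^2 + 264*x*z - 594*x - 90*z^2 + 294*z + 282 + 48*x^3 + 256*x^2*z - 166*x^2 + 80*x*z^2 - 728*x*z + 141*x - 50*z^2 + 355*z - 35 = 48*x^3 + x^2*(256*z + 92) + x*(80*z^2 - 464*z - 372) - 140*z^2 + 28*z + 112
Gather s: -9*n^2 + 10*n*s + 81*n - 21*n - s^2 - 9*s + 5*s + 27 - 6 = -9*n^2 + 60*n - s^2 + s*(10*n - 4) + 21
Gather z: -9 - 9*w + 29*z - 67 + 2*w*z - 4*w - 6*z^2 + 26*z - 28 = -13*w - 6*z^2 + z*(2*w + 55) - 104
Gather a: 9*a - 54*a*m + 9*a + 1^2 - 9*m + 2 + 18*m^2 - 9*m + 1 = a*(18 - 54*m) + 18*m^2 - 18*m + 4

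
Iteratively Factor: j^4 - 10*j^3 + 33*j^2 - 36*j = (j - 4)*(j^3 - 6*j^2 + 9*j) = (j - 4)*(j - 3)*(j^2 - 3*j) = j*(j - 4)*(j - 3)*(j - 3)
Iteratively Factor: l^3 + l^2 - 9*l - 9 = (l + 1)*(l^2 - 9) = (l - 3)*(l + 1)*(l + 3)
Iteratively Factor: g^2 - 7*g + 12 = (g - 3)*(g - 4)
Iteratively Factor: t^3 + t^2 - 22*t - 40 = (t - 5)*(t^2 + 6*t + 8) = (t - 5)*(t + 2)*(t + 4)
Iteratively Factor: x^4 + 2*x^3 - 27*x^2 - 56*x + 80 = (x + 4)*(x^3 - 2*x^2 - 19*x + 20) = (x - 1)*(x + 4)*(x^2 - x - 20) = (x - 1)*(x + 4)^2*(x - 5)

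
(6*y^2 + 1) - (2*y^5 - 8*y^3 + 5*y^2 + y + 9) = -2*y^5 + 8*y^3 + y^2 - y - 8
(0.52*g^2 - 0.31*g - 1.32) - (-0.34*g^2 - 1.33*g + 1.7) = 0.86*g^2 + 1.02*g - 3.02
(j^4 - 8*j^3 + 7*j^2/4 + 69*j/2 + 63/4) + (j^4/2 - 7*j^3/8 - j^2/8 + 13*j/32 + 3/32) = 3*j^4/2 - 71*j^3/8 + 13*j^2/8 + 1117*j/32 + 507/32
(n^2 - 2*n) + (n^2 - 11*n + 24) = 2*n^2 - 13*n + 24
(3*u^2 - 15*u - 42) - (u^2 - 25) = 2*u^2 - 15*u - 17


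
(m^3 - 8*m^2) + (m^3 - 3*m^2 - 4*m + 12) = 2*m^3 - 11*m^2 - 4*m + 12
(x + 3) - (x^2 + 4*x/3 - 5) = -x^2 - x/3 + 8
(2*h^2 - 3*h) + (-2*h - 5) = 2*h^2 - 5*h - 5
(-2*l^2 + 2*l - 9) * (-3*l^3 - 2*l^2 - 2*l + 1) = 6*l^5 - 2*l^4 + 27*l^3 + 12*l^2 + 20*l - 9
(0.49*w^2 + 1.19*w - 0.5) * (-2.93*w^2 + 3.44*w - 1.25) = -1.4357*w^4 - 1.8011*w^3 + 4.9461*w^2 - 3.2075*w + 0.625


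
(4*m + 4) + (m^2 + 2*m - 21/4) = m^2 + 6*m - 5/4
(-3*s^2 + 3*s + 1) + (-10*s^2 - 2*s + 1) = -13*s^2 + s + 2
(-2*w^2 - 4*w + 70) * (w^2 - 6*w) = -2*w^4 + 8*w^3 + 94*w^2 - 420*w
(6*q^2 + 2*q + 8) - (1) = 6*q^2 + 2*q + 7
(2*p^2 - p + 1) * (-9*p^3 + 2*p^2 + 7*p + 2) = -18*p^5 + 13*p^4 + 3*p^3 - p^2 + 5*p + 2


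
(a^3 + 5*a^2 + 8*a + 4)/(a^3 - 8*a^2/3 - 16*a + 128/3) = 3*(a^3 + 5*a^2 + 8*a + 4)/(3*a^3 - 8*a^2 - 48*a + 128)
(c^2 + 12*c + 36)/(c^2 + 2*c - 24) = (c + 6)/(c - 4)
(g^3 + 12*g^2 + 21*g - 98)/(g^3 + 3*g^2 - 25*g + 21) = (g^2 + 5*g - 14)/(g^2 - 4*g + 3)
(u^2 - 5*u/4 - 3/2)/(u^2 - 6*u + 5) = (4*u^2 - 5*u - 6)/(4*(u^2 - 6*u + 5))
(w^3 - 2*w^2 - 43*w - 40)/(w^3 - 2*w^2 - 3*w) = (w^2 - 3*w - 40)/(w*(w - 3))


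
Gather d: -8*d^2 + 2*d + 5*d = -8*d^2 + 7*d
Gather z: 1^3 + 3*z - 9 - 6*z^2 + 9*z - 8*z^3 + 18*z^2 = -8*z^3 + 12*z^2 + 12*z - 8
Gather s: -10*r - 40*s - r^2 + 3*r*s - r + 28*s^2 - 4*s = -r^2 - 11*r + 28*s^2 + s*(3*r - 44)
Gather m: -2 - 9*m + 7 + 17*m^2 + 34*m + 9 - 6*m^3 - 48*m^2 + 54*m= -6*m^3 - 31*m^2 + 79*m + 14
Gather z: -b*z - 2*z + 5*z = z*(3 - b)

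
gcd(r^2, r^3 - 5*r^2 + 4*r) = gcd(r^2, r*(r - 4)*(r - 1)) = r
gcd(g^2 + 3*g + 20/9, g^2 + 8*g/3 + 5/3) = g + 5/3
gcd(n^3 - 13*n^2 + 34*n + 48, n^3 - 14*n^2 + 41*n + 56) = n^2 - 7*n - 8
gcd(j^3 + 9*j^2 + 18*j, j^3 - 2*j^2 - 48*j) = j^2 + 6*j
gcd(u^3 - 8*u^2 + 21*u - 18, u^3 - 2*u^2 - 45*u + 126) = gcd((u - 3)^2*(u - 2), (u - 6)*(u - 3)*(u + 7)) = u - 3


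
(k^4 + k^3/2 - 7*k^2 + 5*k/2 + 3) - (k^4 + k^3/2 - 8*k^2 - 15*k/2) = k^2 + 10*k + 3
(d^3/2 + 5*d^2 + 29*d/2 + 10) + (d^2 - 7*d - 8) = d^3/2 + 6*d^2 + 15*d/2 + 2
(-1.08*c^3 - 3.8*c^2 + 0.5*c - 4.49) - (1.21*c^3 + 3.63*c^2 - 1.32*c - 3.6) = -2.29*c^3 - 7.43*c^2 + 1.82*c - 0.89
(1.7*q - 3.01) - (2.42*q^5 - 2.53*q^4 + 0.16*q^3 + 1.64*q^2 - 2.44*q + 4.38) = -2.42*q^5 + 2.53*q^4 - 0.16*q^3 - 1.64*q^2 + 4.14*q - 7.39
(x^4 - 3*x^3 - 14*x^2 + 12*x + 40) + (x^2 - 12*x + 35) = x^4 - 3*x^3 - 13*x^2 + 75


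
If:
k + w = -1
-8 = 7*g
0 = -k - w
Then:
No Solution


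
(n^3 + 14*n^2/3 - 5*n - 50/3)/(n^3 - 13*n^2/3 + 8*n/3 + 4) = (3*n^2 + 20*n + 25)/(3*n^2 - 7*n - 6)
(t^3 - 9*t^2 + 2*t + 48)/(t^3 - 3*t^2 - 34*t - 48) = (t - 3)/(t + 3)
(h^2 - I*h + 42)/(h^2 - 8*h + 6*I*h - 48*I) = (h - 7*I)/(h - 8)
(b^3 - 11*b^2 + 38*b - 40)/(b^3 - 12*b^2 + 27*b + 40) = (b^2 - 6*b + 8)/(b^2 - 7*b - 8)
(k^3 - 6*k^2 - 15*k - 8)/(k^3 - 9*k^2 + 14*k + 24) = (k^2 - 7*k - 8)/(k^2 - 10*k + 24)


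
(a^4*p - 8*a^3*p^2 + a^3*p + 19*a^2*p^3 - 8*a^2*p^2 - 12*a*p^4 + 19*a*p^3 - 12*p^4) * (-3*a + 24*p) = -3*a^5*p + 48*a^4*p^2 - 3*a^4*p - 249*a^3*p^3 + 48*a^3*p^2 + 492*a^2*p^4 - 249*a^2*p^3 - 288*a*p^5 + 492*a*p^4 - 288*p^5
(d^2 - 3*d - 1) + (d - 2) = d^2 - 2*d - 3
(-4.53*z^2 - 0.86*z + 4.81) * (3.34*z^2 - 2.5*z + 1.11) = -15.1302*z^4 + 8.4526*z^3 + 13.1871*z^2 - 12.9796*z + 5.3391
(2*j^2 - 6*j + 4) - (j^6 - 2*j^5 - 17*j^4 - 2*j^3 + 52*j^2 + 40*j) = -j^6 + 2*j^5 + 17*j^4 + 2*j^3 - 50*j^2 - 46*j + 4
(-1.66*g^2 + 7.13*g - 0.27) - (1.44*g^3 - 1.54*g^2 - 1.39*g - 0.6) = -1.44*g^3 - 0.12*g^2 + 8.52*g + 0.33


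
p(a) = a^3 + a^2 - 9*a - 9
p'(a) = 3*a^2 + 2*a - 9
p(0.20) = -10.75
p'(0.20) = -8.48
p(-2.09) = 5.05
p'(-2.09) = -0.08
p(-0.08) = -8.27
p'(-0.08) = -9.14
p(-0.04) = -8.64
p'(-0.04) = -9.08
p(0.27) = -11.34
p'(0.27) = -8.24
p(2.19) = -13.41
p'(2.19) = 9.77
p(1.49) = -16.88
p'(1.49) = 0.64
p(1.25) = -16.73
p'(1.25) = -1.81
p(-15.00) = -3024.00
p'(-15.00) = 636.00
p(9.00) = 720.00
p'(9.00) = 252.00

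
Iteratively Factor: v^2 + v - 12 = (v + 4)*(v - 3)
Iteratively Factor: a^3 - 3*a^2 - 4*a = (a)*(a^2 - 3*a - 4) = a*(a - 4)*(a + 1)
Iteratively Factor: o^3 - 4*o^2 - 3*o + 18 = (o + 2)*(o^2 - 6*o + 9) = (o - 3)*(o + 2)*(o - 3)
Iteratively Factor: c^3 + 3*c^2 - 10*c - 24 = (c + 4)*(c^2 - c - 6) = (c + 2)*(c + 4)*(c - 3)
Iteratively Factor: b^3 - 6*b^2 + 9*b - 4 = (b - 1)*(b^2 - 5*b + 4) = (b - 4)*(b - 1)*(b - 1)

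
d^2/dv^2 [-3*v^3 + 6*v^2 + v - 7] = 12 - 18*v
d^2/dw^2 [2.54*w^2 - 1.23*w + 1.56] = 5.08000000000000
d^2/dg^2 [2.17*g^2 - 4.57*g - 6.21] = 4.34000000000000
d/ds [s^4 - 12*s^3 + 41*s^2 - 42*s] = 4*s^3 - 36*s^2 + 82*s - 42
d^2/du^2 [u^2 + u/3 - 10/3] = 2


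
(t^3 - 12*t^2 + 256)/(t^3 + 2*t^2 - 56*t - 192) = (t - 8)/(t + 6)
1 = 1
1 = 1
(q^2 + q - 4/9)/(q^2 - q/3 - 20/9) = (3*q - 1)/(3*q - 5)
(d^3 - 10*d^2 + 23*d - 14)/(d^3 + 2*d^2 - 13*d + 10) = (d - 7)/(d + 5)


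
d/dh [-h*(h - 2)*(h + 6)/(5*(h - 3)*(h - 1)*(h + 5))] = (3*h^4 + 10*h^3 + 11*h^2 - 120*h + 180)/(5*(h^6 + 2*h^5 - 33*h^4 - 4*h^3 + 319*h^2 - 510*h + 225))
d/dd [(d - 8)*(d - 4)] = 2*d - 12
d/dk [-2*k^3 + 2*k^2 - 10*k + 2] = -6*k^2 + 4*k - 10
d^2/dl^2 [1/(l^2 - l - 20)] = 2*(l^2 - l - (2*l - 1)^2 - 20)/(-l^2 + l + 20)^3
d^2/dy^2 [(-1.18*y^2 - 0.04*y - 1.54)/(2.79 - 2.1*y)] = (3.5527136788005e-15*y^2 - 3.5527136788005e-15*y + 32.421996)/(9.261*y^3 - 36.9117*y^2 + 49.03983*y - 21.717639)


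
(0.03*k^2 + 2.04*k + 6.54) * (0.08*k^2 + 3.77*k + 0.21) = 0.0024*k^4 + 0.2763*k^3 + 8.2203*k^2 + 25.0842*k + 1.3734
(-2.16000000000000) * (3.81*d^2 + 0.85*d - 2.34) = -8.2296*d^2 - 1.836*d + 5.0544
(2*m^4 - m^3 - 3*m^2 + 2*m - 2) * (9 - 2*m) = -4*m^5 + 20*m^4 - 3*m^3 - 31*m^2 + 22*m - 18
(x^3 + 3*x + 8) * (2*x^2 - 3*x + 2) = 2*x^5 - 3*x^4 + 8*x^3 + 7*x^2 - 18*x + 16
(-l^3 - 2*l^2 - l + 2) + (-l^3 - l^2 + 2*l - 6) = -2*l^3 - 3*l^2 + l - 4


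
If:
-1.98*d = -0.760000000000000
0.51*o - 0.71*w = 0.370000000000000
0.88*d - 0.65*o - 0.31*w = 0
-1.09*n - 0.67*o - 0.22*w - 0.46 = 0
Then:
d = 0.38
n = -0.75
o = 0.57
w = -0.11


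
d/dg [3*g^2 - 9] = 6*g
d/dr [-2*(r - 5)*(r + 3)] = 4 - 4*r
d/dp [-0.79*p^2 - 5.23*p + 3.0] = -1.58*p - 5.23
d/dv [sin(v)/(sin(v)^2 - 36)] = (cos(v)^2 - 37)*cos(v)/(sin(v)^2 - 36)^2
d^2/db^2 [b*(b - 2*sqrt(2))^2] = 6*b - 8*sqrt(2)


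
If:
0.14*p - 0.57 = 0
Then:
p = 4.07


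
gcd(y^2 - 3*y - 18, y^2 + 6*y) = 1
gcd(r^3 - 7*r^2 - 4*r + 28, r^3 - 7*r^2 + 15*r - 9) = 1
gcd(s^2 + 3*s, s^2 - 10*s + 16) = 1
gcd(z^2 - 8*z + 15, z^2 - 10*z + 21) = z - 3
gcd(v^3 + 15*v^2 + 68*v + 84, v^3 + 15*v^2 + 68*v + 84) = v^3 + 15*v^2 + 68*v + 84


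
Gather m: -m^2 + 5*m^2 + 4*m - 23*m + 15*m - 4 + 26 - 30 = 4*m^2 - 4*m - 8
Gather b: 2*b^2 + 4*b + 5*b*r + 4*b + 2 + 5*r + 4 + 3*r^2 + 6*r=2*b^2 + b*(5*r + 8) + 3*r^2 + 11*r + 6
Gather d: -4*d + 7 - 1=6 - 4*d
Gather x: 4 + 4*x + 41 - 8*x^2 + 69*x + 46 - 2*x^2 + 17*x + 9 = -10*x^2 + 90*x + 100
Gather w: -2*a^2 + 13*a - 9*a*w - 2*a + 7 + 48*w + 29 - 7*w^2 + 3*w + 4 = -2*a^2 + 11*a - 7*w^2 + w*(51 - 9*a) + 40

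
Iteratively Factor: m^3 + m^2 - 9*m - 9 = (m - 3)*(m^2 + 4*m + 3) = (m - 3)*(m + 3)*(m + 1)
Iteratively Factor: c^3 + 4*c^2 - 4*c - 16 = (c + 2)*(c^2 + 2*c - 8) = (c + 2)*(c + 4)*(c - 2)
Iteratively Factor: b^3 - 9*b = (b)*(b^2 - 9) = b*(b + 3)*(b - 3)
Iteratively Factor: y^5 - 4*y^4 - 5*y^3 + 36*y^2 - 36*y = (y + 3)*(y^4 - 7*y^3 + 16*y^2 - 12*y) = (y - 2)*(y + 3)*(y^3 - 5*y^2 + 6*y) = y*(y - 2)*(y + 3)*(y^2 - 5*y + 6) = y*(y - 2)^2*(y + 3)*(y - 3)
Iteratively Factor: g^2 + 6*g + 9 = (g + 3)*(g + 3)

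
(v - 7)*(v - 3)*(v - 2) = v^3 - 12*v^2 + 41*v - 42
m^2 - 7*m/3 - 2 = (m - 3)*(m + 2/3)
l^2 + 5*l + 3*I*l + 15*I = (l + 5)*(l + 3*I)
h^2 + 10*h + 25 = (h + 5)^2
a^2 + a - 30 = (a - 5)*(a + 6)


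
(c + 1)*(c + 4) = c^2 + 5*c + 4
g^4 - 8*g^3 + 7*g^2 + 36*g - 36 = (g - 6)*(g - 3)*(g - 1)*(g + 2)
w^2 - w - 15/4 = (w - 5/2)*(w + 3/2)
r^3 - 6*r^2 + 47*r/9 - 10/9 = (r - 5)*(r - 2/3)*(r - 1/3)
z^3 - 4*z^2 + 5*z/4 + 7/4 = (z - 7/2)*(z - 1)*(z + 1/2)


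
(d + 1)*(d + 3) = d^2 + 4*d + 3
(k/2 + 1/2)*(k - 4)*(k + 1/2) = k^3/2 - 5*k^2/4 - 11*k/4 - 1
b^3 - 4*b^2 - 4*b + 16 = (b - 4)*(b - 2)*(b + 2)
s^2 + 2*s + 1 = (s + 1)^2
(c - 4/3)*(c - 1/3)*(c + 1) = c^3 - 2*c^2/3 - 11*c/9 + 4/9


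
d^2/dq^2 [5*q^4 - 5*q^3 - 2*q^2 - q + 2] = 60*q^2 - 30*q - 4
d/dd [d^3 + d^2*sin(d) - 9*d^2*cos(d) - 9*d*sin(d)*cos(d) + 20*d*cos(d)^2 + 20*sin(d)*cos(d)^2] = 9*d^2*sin(d) + d^2*cos(d) + 3*d^2 + 2*d*sin(d) - 20*d*sin(2*d) - 18*d*cos(d) - 9*d*cos(2*d) - 9*sin(2*d)/2 + 5*cos(d) + 10*cos(2*d) + 15*cos(3*d) + 10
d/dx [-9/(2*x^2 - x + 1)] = 9*(4*x - 1)/(2*x^2 - x + 1)^2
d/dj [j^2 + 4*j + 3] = 2*j + 4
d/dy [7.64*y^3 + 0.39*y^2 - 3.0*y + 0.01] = 22.92*y^2 + 0.78*y - 3.0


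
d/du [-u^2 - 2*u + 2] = -2*u - 2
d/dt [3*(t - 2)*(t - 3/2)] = 6*t - 21/2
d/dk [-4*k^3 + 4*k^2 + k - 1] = -12*k^2 + 8*k + 1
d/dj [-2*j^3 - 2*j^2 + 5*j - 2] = -6*j^2 - 4*j + 5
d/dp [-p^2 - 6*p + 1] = -2*p - 6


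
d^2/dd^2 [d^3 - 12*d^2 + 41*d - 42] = 6*d - 24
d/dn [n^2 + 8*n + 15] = 2*n + 8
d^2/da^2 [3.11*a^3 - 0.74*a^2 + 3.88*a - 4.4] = 18.66*a - 1.48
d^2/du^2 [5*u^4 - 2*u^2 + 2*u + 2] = 60*u^2 - 4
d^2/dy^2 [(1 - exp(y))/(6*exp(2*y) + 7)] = (-36*exp(4*y) + 144*exp(3*y) + 252*exp(2*y) - 168*exp(y) - 49)*exp(y)/(216*exp(6*y) + 756*exp(4*y) + 882*exp(2*y) + 343)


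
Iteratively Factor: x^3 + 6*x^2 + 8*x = (x + 2)*(x^2 + 4*x) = (x + 2)*(x + 4)*(x)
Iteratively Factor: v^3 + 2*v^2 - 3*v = (v)*(v^2 + 2*v - 3) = v*(v + 3)*(v - 1)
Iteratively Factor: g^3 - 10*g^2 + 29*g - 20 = (g - 4)*(g^2 - 6*g + 5) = (g - 4)*(g - 1)*(g - 5)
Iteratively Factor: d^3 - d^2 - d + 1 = (d - 1)*(d^2 - 1) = (d - 1)^2*(d + 1)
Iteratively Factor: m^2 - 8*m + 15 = (m - 3)*(m - 5)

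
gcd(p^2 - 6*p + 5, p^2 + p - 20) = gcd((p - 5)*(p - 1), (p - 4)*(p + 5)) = 1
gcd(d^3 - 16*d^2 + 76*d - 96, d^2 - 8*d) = d - 8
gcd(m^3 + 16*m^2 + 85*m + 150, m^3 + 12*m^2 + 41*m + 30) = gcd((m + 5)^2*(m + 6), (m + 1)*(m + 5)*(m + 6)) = m^2 + 11*m + 30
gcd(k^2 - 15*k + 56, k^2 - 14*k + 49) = k - 7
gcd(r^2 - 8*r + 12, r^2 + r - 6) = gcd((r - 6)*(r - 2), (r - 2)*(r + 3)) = r - 2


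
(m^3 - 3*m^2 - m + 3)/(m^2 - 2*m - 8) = (-m^3 + 3*m^2 + m - 3)/(-m^2 + 2*m + 8)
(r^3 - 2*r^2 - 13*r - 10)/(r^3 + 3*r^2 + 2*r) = (r - 5)/r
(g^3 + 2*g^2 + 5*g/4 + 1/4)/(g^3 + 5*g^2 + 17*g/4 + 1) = (g + 1)/(g + 4)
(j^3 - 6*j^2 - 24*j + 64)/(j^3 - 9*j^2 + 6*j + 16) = (j + 4)/(j + 1)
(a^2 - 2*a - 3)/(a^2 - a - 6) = (a + 1)/(a + 2)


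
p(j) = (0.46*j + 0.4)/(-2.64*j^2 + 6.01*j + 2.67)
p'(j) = (0.46*j + 0.4)*(5.28*j - 6.01)/(-2.64*j^2 + 6.01*j + 2.67)^2 + 0.46/(-2.64*j^2 + 6.01*j + 2.67)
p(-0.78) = -0.01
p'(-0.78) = -0.16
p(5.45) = -0.07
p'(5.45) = 0.03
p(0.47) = 0.13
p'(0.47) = 0.00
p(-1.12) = 0.02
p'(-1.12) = -0.04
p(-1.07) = 0.01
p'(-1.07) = -0.04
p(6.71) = -0.05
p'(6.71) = 0.01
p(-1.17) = 0.02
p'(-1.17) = -0.03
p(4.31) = -0.12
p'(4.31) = 0.07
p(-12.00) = 0.01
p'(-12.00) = 0.00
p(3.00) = -0.58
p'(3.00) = 1.72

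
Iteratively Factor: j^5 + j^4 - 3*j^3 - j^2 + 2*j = (j)*(j^4 + j^3 - 3*j^2 - j + 2) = j*(j - 1)*(j^3 + 2*j^2 - j - 2) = j*(j - 1)*(j + 1)*(j^2 + j - 2) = j*(j - 1)^2*(j + 1)*(j + 2)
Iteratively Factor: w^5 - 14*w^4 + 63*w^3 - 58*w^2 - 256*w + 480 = (w - 3)*(w^4 - 11*w^3 + 30*w^2 + 32*w - 160) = (w - 4)*(w - 3)*(w^3 - 7*w^2 + 2*w + 40) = (w - 4)^2*(w - 3)*(w^2 - 3*w - 10) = (w - 5)*(w - 4)^2*(w - 3)*(w + 2)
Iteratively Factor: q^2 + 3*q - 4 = (q - 1)*(q + 4)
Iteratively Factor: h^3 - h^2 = (h - 1)*(h^2) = h*(h - 1)*(h)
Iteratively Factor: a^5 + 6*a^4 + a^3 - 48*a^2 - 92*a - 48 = (a + 2)*(a^4 + 4*a^3 - 7*a^2 - 34*a - 24) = (a + 1)*(a + 2)*(a^3 + 3*a^2 - 10*a - 24) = (a + 1)*(a + 2)*(a + 4)*(a^2 - a - 6) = (a - 3)*(a + 1)*(a + 2)*(a + 4)*(a + 2)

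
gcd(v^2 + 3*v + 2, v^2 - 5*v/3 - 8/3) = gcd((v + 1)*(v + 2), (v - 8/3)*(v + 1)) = v + 1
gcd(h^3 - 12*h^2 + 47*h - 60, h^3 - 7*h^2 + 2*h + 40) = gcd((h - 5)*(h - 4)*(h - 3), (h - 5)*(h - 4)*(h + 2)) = h^2 - 9*h + 20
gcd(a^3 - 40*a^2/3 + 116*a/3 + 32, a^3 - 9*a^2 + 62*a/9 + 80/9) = a^2 - 22*a/3 - 16/3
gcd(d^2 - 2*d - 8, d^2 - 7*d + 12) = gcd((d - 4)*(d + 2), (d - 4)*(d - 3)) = d - 4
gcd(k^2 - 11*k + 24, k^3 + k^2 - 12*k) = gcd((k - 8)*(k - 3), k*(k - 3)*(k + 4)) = k - 3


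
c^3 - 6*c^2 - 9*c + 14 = (c - 7)*(c - 1)*(c + 2)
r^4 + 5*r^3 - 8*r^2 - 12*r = r*(r - 2)*(r + 1)*(r + 6)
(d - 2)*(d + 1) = d^2 - d - 2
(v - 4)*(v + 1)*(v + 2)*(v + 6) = v^4 + 5*v^3 - 16*v^2 - 68*v - 48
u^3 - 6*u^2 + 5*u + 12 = (u - 4)*(u - 3)*(u + 1)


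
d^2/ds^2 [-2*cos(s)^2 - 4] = 4*cos(2*s)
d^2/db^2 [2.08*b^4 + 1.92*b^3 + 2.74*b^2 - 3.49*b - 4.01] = 24.96*b^2 + 11.52*b + 5.48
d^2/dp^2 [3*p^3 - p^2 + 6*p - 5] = 18*p - 2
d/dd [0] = 0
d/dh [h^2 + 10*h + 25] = 2*h + 10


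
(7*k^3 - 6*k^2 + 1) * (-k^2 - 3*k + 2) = -7*k^5 - 15*k^4 + 32*k^3 - 13*k^2 - 3*k + 2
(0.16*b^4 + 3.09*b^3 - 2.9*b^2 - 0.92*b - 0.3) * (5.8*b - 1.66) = 0.928*b^5 + 17.6564*b^4 - 21.9494*b^3 - 0.522*b^2 - 0.2128*b + 0.498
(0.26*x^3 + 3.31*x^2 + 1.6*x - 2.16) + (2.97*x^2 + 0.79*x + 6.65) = 0.26*x^3 + 6.28*x^2 + 2.39*x + 4.49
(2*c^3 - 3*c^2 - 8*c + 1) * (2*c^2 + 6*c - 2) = 4*c^5 + 6*c^4 - 38*c^3 - 40*c^2 + 22*c - 2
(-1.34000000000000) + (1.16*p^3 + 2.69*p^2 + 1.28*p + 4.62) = 1.16*p^3 + 2.69*p^2 + 1.28*p + 3.28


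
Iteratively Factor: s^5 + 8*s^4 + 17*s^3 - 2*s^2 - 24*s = (s - 1)*(s^4 + 9*s^3 + 26*s^2 + 24*s) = (s - 1)*(s + 4)*(s^3 + 5*s^2 + 6*s) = (s - 1)*(s + 2)*(s + 4)*(s^2 + 3*s) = s*(s - 1)*(s + 2)*(s + 4)*(s + 3)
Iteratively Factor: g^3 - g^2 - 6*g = (g + 2)*(g^2 - 3*g) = g*(g + 2)*(g - 3)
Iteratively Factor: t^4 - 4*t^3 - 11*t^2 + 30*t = (t - 2)*(t^3 - 2*t^2 - 15*t) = (t - 2)*(t + 3)*(t^2 - 5*t) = t*(t - 2)*(t + 3)*(t - 5)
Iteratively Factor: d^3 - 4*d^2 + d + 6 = (d + 1)*(d^2 - 5*d + 6) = (d - 3)*(d + 1)*(d - 2)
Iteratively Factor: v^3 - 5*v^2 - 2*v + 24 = (v - 3)*(v^2 - 2*v - 8) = (v - 3)*(v + 2)*(v - 4)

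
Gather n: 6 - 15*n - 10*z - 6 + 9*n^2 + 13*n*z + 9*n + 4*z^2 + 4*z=9*n^2 + n*(13*z - 6) + 4*z^2 - 6*z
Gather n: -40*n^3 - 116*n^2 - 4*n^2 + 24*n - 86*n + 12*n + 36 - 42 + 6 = -40*n^3 - 120*n^2 - 50*n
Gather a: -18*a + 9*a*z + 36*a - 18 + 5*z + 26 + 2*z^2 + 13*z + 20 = a*(9*z + 18) + 2*z^2 + 18*z + 28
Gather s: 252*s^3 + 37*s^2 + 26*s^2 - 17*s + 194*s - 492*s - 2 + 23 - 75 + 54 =252*s^3 + 63*s^2 - 315*s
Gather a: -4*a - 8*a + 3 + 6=9 - 12*a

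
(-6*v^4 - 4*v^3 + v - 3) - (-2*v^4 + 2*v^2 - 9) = -4*v^4 - 4*v^3 - 2*v^2 + v + 6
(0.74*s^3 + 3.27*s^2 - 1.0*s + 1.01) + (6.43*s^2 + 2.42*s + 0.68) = 0.74*s^3 + 9.7*s^2 + 1.42*s + 1.69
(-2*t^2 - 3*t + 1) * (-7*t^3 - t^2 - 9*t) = 14*t^5 + 23*t^4 + 14*t^3 + 26*t^2 - 9*t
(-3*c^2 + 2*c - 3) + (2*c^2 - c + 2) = -c^2 + c - 1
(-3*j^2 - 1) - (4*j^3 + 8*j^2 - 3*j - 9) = -4*j^3 - 11*j^2 + 3*j + 8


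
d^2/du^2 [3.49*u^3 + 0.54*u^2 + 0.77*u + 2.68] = 20.94*u + 1.08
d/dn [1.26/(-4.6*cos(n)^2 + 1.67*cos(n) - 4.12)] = (2.1042 - 11.592*cos(n))*sin(n)/(4.6*cos(n)^2 - 1.67*cos(n) + 4.12)^2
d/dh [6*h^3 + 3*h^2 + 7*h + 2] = 18*h^2 + 6*h + 7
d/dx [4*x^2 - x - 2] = 8*x - 1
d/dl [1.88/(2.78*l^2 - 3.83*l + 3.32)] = (7.2004 - 10.4528*l)/(2.78*l^2 - 3.83*l + 3.32)^2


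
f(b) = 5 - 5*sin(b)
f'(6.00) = -4.80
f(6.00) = 6.40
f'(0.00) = -5.00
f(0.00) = 5.00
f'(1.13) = -2.13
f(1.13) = 0.48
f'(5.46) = -3.40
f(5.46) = 8.67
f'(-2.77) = 4.66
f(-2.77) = 6.82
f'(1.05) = -2.49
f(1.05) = 0.66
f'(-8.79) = 4.03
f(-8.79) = 7.96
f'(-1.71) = 0.69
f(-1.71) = 9.95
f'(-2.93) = 4.89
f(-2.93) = 6.05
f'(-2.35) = 3.51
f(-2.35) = 8.56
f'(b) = -5*cos(b)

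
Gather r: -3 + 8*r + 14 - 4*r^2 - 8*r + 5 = 16 - 4*r^2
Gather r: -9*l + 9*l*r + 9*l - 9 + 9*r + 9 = r*(9*l + 9)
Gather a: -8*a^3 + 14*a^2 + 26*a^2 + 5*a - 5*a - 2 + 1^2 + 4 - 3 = -8*a^3 + 40*a^2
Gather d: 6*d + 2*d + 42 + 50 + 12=8*d + 104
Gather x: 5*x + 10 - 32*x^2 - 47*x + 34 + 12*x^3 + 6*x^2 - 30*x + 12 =12*x^3 - 26*x^2 - 72*x + 56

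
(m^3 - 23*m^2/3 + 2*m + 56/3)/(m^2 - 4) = (3*m^2 - 17*m - 28)/(3*(m + 2))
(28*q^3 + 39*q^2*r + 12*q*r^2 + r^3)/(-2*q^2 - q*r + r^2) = (-28*q^2 - 11*q*r - r^2)/(2*q - r)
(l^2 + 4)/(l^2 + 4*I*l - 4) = (l - 2*I)/(l + 2*I)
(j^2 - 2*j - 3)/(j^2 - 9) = (j + 1)/(j + 3)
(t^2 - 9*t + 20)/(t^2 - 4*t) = (t - 5)/t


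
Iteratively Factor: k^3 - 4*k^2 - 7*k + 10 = (k - 1)*(k^2 - 3*k - 10) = (k - 1)*(k + 2)*(k - 5)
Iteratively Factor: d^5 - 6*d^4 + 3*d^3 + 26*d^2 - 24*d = (d + 2)*(d^4 - 8*d^3 + 19*d^2 - 12*d) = (d - 4)*(d + 2)*(d^3 - 4*d^2 + 3*d) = (d - 4)*(d - 3)*(d + 2)*(d^2 - d) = d*(d - 4)*(d - 3)*(d + 2)*(d - 1)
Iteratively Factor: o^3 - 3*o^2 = (o)*(o^2 - 3*o) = o^2*(o - 3)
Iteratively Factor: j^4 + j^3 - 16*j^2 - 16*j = (j + 4)*(j^3 - 3*j^2 - 4*j) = (j - 4)*(j + 4)*(j^2 + j) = (j - 4)*(j + 1)*(j + 4)*(j)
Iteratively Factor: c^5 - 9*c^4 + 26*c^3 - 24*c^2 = (c - 3)*(c^4 - 6*c^3 + 8*c^2) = c*(c - 3)*(c^3 - 6*c^2 + 8*c) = c^2*(c - 3)*(c^2 - 6*c + 8) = c^2*(c - 4)*(c - 3)*(c - 2)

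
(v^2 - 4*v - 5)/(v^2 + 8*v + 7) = (v - 5)/(v + 7)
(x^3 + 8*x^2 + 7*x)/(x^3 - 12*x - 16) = x*(x^2 + 8*x + 7)/(x^3 - 12*x - 16)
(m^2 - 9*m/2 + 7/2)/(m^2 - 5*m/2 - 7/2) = (m - 1)/(m + 1)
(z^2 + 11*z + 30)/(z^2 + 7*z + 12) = (z^2 + 11*z + 30)/(z^2 + 7*z + 12)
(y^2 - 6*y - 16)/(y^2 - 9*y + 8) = (y + 2)/(y - 1)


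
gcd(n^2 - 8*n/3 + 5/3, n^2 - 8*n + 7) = n - 1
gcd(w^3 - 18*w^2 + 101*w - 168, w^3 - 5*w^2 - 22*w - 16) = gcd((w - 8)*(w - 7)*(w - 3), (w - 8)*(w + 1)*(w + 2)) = w - 8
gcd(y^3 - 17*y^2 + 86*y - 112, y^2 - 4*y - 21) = y - 7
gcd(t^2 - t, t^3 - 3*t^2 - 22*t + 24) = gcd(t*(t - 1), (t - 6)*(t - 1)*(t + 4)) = t - 1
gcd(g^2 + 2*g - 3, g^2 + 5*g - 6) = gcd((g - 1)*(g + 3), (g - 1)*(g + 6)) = g - 1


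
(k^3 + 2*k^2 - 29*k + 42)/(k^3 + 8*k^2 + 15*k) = (k^3 + 2*k^2 - 29*k + 42)/(k*(k^2 + 8*k + 15))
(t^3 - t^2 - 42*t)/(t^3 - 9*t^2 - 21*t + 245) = t*(t + 6)/(t^2 - 2*t - 35)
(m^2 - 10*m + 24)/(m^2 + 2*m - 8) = (m^2 - 10*m + 24)/(m^2 + 2*m - 8)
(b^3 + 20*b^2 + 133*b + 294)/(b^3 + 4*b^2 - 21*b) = (b^2 + 13*b + 42)/(b*(b - 3))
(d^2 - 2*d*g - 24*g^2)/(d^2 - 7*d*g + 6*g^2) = (d + 4*g)/(d - g)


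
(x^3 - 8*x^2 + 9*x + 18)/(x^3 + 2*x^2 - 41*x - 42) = (x - 3)/(x + 7)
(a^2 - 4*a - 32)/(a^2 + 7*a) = (a^2 - 4*a - 32)/(a*(a + 7))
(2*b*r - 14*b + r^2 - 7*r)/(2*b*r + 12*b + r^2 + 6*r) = (r - 7)/(r + 6)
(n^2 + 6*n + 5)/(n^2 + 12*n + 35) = (n + 1)/(n + 7)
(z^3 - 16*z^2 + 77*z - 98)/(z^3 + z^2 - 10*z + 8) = (z^2 - 14*z + 49)/(z^2 + 3*z - 4)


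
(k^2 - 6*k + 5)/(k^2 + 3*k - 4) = (k - 5)/(k + 4)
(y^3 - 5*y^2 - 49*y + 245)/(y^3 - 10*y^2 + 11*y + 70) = (y + 7)/(y + 2)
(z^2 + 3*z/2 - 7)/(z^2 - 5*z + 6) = (z + 7/2)/(z - 3)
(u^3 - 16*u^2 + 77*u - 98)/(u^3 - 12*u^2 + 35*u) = (u^2 - 9*u + 14)/(u*(u - 5))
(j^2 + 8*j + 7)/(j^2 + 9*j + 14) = (j + 1)/(j + 2)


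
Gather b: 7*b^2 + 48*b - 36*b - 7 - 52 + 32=7*b^2 + 12*b - 27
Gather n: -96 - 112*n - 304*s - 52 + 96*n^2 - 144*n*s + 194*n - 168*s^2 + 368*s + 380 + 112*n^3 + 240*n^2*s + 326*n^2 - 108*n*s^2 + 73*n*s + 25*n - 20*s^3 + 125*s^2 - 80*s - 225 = 112*n^3 + n^2*(240*s + 422) + n*(-108*s^2 - 71*s + 107) - 20*s^3 - 43*s^2 - 16*s + 7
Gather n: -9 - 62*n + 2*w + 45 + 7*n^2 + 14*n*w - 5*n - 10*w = 7*n^2 + n*(14*w - 67) - 8*w + 36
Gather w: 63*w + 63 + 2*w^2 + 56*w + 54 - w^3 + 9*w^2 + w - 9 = -w^3 + 11*w^2 + 120*w + 108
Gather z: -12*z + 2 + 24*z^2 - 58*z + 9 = 24*z^2 - 70*z + 11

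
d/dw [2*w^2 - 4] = 4*w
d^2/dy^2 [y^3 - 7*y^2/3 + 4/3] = 6*y - 14/3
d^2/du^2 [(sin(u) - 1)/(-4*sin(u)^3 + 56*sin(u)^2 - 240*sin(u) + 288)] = (sin(u)^5 - 3*sin(u)^4/4 - 19*sin(u)^3 + 41*sin(u)^2 + 8*sin(u) - 24)/((sin(u) - 6)^4*(sin(u) - 2)^3)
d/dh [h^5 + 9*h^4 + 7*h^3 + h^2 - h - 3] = 5*h^4 + 36*h^3 + 21*h^2 + 2*h - 1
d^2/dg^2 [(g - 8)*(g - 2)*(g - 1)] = 6*g - 22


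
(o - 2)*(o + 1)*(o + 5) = o^3 + 4*o^2 - 7*o - 10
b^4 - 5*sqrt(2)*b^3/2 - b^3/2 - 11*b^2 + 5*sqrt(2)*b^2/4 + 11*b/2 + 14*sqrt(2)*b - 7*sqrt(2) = (b - 1/2)*(b - 7*sqrt(2)/2)*(b - sqrt(2))*(b + 2*sqrt(2))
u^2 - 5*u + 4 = (u - 4)*(u - 1)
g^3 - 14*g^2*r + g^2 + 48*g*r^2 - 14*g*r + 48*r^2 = (g + 1)*(g - 8*r)*(g - 6*r)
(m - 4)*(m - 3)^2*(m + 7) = m^4 - 3*m^3 - 37*m^2 + 195*m - 252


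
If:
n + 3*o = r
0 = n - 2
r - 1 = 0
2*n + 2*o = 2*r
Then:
No Solution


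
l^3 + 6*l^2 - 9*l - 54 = (l - 3)*(l + 3)*(l + 6)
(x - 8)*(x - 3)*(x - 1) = x^3 - 12*x^2 + 35*x - 24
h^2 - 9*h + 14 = (h - 7)*(h - 2)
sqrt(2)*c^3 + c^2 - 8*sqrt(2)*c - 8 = (c - 2*sqrt(2))*(c + 2*sqrt(2))*(sqrt(2)*c + 1)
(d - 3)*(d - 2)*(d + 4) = d^3 - d^2 - 14*d + 24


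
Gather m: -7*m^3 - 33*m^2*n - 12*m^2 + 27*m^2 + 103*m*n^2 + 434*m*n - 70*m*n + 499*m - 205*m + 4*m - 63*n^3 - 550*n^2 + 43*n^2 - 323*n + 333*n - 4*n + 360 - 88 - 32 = -7*m^3 + m^2*(15 - 33*n) + m*(103*n^2 + 364*n + 298) - 63*n^3 - 507*n^2 + 6*n + 240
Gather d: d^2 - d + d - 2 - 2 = d^2 - 4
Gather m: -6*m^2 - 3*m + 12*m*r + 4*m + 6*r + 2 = -6*m^2 + m*(12*r + 1) + 6*r + 2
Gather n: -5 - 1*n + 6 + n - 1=0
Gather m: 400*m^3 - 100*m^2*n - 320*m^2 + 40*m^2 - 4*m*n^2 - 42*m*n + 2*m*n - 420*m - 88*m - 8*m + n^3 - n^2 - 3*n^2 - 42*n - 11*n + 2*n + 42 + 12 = 400*m^3 + m^2*(-100*n - 280) + m*(-4*n^2 - 40*n - 516) + n^3 - 4*n^2 - 51*n + 54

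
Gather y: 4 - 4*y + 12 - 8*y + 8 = 24 - 12*y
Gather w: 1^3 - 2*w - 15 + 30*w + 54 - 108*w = 40 - 80*w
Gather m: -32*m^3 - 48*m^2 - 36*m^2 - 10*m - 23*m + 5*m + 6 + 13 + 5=-32*m^3 - 84*m^2 - 28*m + 24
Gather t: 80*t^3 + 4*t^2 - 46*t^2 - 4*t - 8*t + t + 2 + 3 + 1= 80*t^3 - 42*t^2 - 11*t + 6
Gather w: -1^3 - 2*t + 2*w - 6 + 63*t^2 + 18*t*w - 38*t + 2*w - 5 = 63*t^2 - 40*t + w*(18*t + 4) - 12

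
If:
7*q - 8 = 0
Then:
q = 8/7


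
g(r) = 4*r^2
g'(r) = 8*r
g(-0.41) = 0.67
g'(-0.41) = -3.28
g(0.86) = 2.96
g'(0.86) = 6.88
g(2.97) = 35.28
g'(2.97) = 23.76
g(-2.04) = 16.65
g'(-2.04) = -16.32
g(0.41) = 0.67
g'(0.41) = 3.28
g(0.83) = 2.76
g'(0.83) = 6.64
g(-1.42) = 8.07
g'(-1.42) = -11.36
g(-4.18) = 69.89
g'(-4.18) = -33.44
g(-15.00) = 900.00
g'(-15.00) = -120.00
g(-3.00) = 36.00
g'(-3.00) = -24.00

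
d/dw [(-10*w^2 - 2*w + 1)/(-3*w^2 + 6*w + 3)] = 2*(-11*w^2 - 9*w - 2)/(3*(w^4 - 4*w^3 + 2*w^2 + 4*w + 1))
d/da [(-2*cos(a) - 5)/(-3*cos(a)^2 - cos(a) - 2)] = (-6*sin(a)^2 + 30*cos(a) + 7)*sin(a)/(3*cos(a)^2 + cos(a) + 2)^2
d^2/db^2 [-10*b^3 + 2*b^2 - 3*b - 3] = 4 - 60*b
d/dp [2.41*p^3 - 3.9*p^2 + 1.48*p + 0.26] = 7.23*p^2 - 7.8*p + 1.48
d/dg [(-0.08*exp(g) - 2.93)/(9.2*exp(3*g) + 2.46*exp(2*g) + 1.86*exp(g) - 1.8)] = (1.472*exp(3*g) + 81.0648*exp(2*g) + 14.4156*exp(g) + 5.5938)*exp(g)/(84.64*exp(6*g) + 45.264*exp(5*g) + 40.2756*exp(4*g) - 23.9688*exp(3*g) - 5.3964*exp(2*g) - 6.696*exp(g) + 3.24)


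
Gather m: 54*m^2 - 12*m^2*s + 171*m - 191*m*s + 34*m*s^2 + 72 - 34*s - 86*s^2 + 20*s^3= m^2*(54 - 12*s) + m*(34*s^2 - 191*s + 171) + 20*s^3 - 86*s^2 - 34*s + 72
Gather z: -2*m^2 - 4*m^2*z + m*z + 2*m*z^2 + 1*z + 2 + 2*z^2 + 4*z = -2*m^2 + z^2*(2*m + 2) + z*(-4*m^2 + m + 5) + 2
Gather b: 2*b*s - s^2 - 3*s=2*b*s - s^2 - 3*s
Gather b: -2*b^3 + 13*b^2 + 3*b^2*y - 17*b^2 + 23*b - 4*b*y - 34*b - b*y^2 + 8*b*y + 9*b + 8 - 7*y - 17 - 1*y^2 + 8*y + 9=-2*b^3 + b^2*(3*y - 4) + b*(-y^2 + 4*y - 2) - y^2 + y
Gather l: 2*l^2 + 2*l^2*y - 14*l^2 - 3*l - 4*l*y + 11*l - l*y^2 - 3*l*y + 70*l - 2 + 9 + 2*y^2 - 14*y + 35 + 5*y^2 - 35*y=l^2*(2*y - 12) + l*(-y^2 - 7*y + 78) + 7*y^2 - 49*y + 42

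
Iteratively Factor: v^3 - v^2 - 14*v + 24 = (v + 4)*(v^2 - 5*v + 6) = (v - 3)*(v + 4)*(v - 2)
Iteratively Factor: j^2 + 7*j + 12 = (j + 4)*(j + 3)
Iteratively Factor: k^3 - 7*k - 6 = (k - 3)*(k^2 + 3*k + 2) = (k - 3)*(k + 2)*(k + 1)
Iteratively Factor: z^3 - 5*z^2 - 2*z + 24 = (z - 4)*(z^2 - z - 6) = (z - 4)*(z + 2)*(z - 3)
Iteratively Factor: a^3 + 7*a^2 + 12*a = (a + 3)*(a^2 + 4*a) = (a + 3)*(a + 4)*(a)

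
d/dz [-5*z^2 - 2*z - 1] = -10*z - 2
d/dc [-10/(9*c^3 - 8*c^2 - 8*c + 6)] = 10*(27*c^2 - 16*c - 8)/(9*c^3 - 8*c^2 - 8*c + 6)^2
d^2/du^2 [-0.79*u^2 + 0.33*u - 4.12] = -1.58000000000000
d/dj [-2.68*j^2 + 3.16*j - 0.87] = 3.16 - 5.36*j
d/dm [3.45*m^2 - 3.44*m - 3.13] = 6.9*m - 3.44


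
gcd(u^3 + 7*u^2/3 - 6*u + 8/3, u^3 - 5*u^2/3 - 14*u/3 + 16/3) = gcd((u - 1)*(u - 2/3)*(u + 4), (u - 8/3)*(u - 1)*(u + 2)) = u - 1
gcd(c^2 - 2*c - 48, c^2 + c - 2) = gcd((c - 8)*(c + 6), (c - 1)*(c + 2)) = 1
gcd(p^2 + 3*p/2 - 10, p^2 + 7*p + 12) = p + 4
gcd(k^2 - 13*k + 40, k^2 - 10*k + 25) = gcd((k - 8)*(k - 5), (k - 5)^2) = k - 5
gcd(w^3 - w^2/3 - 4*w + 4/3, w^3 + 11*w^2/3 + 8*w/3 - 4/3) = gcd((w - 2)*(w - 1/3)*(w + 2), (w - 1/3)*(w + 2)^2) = w^2 + 5*w/3 - 2/3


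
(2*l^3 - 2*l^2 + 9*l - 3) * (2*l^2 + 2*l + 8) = 4*l^5 + 30*l^3 - 4*l^2 + 66*l - 24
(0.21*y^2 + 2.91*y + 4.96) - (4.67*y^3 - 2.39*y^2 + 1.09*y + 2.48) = -4.67*y^3 + 2.6*y^2 + 1.82*y + 2.48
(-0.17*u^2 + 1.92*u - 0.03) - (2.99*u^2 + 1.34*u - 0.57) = -3.16*u^2 + 0.58*u + 0.54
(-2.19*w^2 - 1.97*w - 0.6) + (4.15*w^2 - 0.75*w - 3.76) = 1.96*w^2 - 2.72*w - 4.36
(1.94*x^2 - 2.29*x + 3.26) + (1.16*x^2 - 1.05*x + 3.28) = 3.1*x^2 - 3.34*x + 6.54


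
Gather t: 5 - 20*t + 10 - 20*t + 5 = 20 - 40*t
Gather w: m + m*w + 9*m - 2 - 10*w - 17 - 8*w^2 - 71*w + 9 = 10*m - 8*w^2 + w*(m - 81) - 10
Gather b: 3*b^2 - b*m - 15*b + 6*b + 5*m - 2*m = 3*b^2 + b*(-m - 9) + 3*m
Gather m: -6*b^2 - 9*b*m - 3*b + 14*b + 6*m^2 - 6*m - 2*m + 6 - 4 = -6*b^2 + 11*b + 6*m^2 + m*(-9*b - 8) + 2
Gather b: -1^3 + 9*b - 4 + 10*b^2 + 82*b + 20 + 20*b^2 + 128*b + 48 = 30*b^2 + 219*b + 63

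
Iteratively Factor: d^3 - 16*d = (d + 4)*(d^2 - 4*d) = d*(d + 4)*(d - 4)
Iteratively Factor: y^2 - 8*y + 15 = (y - 5)*(y - 3)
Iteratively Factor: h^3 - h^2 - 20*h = (h)*(h^2 - h - 20) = h*(h + 4)*(h - 5)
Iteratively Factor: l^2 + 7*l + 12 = (l + 4)*(l + 3)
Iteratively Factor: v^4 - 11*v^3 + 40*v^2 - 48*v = (v)*(v^3 - 11*v^2 + 40*v - 48) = v*(v - 3)*(v^2 - 8*v + 16) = v*(v - 4)*(v - 3)*(v - 4)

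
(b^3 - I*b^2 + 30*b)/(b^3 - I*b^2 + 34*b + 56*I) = b*(b^2 - I*b + 30)/(b^3 - I*b^2 + 34*b + 56*I)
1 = 1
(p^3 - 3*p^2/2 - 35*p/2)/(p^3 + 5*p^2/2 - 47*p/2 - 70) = p/(p + 4)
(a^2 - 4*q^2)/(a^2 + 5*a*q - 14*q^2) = (a + 2*q)/(a + 7*q)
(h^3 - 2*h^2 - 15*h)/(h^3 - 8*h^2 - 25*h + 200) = h*(h + 3)/(h^2 - 3*h - 40)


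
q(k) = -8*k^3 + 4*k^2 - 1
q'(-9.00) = -2016.00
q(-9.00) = 6155.00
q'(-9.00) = -2016.00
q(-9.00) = 6155.00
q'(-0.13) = -1.45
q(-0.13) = -0.91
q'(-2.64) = -188.39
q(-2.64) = 174.08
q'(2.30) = -108.56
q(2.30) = -77.18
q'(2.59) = -140.27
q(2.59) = -113.16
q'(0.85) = -10.54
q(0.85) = -3.02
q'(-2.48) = -167.45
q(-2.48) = 145.63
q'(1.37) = -34.09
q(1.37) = -14.06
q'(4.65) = -481.74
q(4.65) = -718.87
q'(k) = -24*k^2 + 8*k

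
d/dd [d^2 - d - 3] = 2*d - 1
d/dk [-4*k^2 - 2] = -8*k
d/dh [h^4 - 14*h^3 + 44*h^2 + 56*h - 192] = 4*h^3 - 42*h^2 + 88*h + 56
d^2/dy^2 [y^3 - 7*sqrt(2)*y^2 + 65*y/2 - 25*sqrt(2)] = 6*y - 14*sqrt(2)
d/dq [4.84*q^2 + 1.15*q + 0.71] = 9.68*q + 1.15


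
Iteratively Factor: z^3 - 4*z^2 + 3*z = (z)*(z^2 - 4*z + 3) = z*(z - 3)*(z - 1)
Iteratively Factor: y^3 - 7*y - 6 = (y - 3)*(y^2 + 3*y + 2) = (y - 3)*(y + 1)*(y + 2)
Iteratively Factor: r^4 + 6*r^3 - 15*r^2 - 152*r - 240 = (r - 5)*(r^3 + 11*r^2 + 40*r + 48) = (r - 5)*(r + 4)*(r^2 + 7*r + 12) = (r - 5)*(r + 3)*(r + 4)*(r + 4)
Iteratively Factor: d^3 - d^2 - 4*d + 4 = (d + 2)*(d^2 - 3*d + 2) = (d - 2)*(d + 2)*(d - 1)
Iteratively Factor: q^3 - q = (q + 1)*(q^2 - q) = q*(q + 1)*(q - 1)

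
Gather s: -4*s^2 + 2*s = -4*s^2 + 2*s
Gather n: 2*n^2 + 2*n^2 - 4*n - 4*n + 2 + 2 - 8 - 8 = 4*n^2 - 8*n - 12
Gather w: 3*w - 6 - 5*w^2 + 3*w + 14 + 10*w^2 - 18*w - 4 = 5*w^2 - 12*w + 4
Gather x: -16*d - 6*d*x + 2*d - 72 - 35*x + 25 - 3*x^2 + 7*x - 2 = -14*d - 3*x^2 + x*(-6*d - 28) - 49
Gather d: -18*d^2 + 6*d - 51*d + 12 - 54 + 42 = -18*d^2 - 45*d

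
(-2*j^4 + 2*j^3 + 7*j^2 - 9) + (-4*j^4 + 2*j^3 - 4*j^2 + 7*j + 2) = -6*j^4 + 4*j^3 + 3*j^2 + 7*j - 7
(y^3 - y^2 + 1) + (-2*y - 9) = y^3 - y^2 - 2*y - 8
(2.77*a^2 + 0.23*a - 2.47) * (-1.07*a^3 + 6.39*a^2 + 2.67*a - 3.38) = -2.9639*a^5 + 17.4542*a^4 + 11.5085*a^3 - 24.5318*a^2 - 7.3723*a + 8.3486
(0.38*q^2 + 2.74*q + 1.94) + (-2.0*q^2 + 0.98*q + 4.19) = -1.62*q^2 + 3.72*q + 6.13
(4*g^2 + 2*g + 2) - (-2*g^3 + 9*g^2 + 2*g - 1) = 2*g^3 - 5*g^2 + 3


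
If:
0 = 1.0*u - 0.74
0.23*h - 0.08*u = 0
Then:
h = 0.26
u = 0.74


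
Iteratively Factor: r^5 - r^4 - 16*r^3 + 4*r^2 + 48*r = (r)*(r^4 - r^3 - 16*r^2 + 4*r + 48) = r*(r - 4)*(r^3 + 3*r^2 - 4*r - 12) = r*(r - 4)*(r - 2)*(r^2 + 5*r + 6) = r*(r - 4)*(r - 2)*(r + 3)*(r + 2)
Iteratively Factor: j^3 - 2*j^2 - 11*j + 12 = (j - 1)*(j^2 - j - 12) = (j - 4)*(j - 1)*(j + 3)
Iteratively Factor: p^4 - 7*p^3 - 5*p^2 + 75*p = (p - 5)*(p^3 - 2*p^2 - 15*p) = p*(p - 5)*(p^2 - 2*p - 15) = p*(p - 5)^2*(p + 3)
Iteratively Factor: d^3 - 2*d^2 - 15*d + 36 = (d - 3)*(d^2 + d - 12) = (d - 3)^2*(d + 4)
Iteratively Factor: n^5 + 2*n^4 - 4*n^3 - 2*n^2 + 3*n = (n + 1)*(n^4 + n^3 - 5*n^2 + 3*n) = (n + 1)*(n + 3)*(n^3 - 2*n^2 + n) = n*(n + 1)*(n + 3)*(n^2 - 2*n + 1) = n*(n - 1)*(n + 1)*(n + 3)*(n - 1)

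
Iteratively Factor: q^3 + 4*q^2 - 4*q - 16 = (q + 4)*(q^2 - 4) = (q - 2)*(q + 4)*(q + 2)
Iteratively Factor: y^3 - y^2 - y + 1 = (y - 1)*(y^2 - 1) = (y - 1)*(y + 1)*(y - 1)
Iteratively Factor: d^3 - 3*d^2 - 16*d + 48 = (d + 4)*(d^2 - 7*d + 12) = (d - 4)*(d + 4)*(d - 3)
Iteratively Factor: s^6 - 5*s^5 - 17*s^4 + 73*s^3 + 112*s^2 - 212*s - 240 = (s + 3)*(s^5 - 8*s^4 + 7*s^3 + 52*s^2 - 44*s - 80) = (s - 5)*(s + 3)*(s^4 - 3*s^3 - 8*s^2 + 12*s + 16) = (s - 5)*(s + 2)*(s + 3)*(s^3 - 5*s^2 + 2*s + 8) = (s - 5)*(s - 4)*(s + 2)*(s + 3)*(s^2 - s - 2) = (s - 5)*(s - 4)*(s - 2)*(s + 2)*(s + 3)*(s + 1)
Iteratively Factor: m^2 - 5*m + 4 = (m - 1)*(m - 4)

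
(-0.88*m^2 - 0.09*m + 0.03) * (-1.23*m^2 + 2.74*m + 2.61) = 1.0824*m^4 - 2.3005*m^3 - 2.5803*m^2 - 0.1527*m + 0.0783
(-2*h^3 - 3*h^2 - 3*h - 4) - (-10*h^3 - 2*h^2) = 8*h^3 - h^2 - 3*h - 4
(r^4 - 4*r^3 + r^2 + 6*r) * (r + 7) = r^5 + 3*r^4 - 27*r^3 + 13*r^2 + 42*r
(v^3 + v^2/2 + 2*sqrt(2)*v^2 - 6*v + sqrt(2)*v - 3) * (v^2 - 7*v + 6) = v^5 - 13*v^4/2 + 2*sqrt(2)*v^4 - 13*sqrt(2)*v^3 - 7*v^3/2 + 5*sqrt(2)*v^2 + 42*v^2 - 15*v + 6*sqrt(2)*v - 18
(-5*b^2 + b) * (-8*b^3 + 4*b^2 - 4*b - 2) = 40*b^5 - 28*b^4 + 24*b^3 + 6*b^2 - 2*b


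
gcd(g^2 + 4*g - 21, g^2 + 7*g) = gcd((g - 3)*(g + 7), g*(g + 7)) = g + 7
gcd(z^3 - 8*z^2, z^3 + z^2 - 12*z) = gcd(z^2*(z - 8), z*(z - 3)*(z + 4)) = z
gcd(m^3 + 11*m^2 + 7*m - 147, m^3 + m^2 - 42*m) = m + 7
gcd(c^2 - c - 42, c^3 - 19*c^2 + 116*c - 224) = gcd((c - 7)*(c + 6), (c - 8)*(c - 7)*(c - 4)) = c - 7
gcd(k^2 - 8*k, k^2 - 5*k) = k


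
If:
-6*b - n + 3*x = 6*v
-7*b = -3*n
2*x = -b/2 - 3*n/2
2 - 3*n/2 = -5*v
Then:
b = 18/139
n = 42/139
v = -43/139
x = -36/139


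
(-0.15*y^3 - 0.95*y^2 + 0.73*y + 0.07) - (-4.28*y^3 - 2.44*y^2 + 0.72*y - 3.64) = 4.13*y^3 + 1.49*y^2 + 0.01*y + 3.71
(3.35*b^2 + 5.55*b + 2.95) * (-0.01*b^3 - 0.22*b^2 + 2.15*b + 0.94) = -0.0335*b^5 - 0.7925*b^4 + 5.952*b^3 + 14.4325*b^2 + 11.5595*b + 2.773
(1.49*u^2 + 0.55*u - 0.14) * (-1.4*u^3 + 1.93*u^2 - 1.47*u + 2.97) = -2.086*u^5 + 2.1057*u^4 - 0.9328*u^3 + 3.3466*u^2 + 1.8393*u - 0.4158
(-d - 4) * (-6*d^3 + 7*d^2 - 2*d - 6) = 6*d^4 + 17*d^3 - 26*d^2 + 14*d + 24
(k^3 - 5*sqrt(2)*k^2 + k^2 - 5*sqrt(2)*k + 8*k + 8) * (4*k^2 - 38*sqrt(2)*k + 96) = 4*k^5 - 58*sqrt(2)*k^4 + 4*k^4 - 58*sqrt(2)*k^3 + 508*k^3 - 784*sqrt(2)*k^2 + 508*k^2 - 784*sqrt(2)*k + 768*k + 768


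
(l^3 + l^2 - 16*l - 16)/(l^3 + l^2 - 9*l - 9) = (l^2 - 16)/(l^2 - 9)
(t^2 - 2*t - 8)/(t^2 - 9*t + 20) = (t + 2)/(t - 5)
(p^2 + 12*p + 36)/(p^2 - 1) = (p^2 + 12*p + 36)/(p^2 - 1)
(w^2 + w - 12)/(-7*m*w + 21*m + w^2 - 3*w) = (w + 4)/(-7*m + w)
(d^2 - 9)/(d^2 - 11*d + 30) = (d^2 - 9)/(d^2 - 11*d + 30)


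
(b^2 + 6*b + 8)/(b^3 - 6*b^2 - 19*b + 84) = (b + 2)/(b^2 - 10*b + 21)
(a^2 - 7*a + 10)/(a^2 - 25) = (a - 2)/(a + 5)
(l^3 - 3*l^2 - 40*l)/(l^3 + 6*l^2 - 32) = l*(l^2 - 3*l - 40)/(l^3 + 6*l^2 - 32)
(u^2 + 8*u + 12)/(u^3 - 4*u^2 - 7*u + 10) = (u + 6)/(u^2 - 6*u + 5)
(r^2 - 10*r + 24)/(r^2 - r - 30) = (r - 4)/(r + 5)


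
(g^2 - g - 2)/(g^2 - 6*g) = (g^2 - g - 2)/(g*(g - 6))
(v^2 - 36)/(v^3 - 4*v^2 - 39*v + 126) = (v - 6)/(v^2 - 10*v + 21)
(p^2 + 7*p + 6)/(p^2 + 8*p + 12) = (p + 1)/(p + 2)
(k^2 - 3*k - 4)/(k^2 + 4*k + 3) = (k - 4)/(k + 3)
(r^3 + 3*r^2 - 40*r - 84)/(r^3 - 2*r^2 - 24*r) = (r^2 + 9*r + 14)/(r*(r + 4))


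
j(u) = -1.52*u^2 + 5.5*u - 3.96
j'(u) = 5.5 - 3.04*u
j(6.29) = -29.50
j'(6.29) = -13.62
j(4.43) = -9.42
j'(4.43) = -7.97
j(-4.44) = -58.34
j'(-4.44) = 19.00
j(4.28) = -8.26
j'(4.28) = -7.51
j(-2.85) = -31.98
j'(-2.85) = 14.16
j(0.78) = -0.59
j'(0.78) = 3.13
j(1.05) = 0.14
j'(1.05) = 2.31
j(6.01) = -25.81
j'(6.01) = -12.77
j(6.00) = -25.68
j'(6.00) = -12.74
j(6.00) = -25.68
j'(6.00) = -12.74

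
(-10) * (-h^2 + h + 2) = 10*h^2 - 10*h - 20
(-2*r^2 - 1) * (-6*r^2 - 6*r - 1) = 12*r^4 + 12*r^3 + 8*r^2 + 6*r + 1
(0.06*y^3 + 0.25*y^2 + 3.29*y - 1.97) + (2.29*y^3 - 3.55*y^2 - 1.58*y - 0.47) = 2.35*y^3 - 3.3*y^2 + 1.71*y - 2.44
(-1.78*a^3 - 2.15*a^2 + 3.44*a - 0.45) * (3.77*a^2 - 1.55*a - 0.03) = -6.7106*a^5 - 5.3465*a^4 + 16.3547*a^3 - 6.964*a^2 + 0.5943*a + 0.0135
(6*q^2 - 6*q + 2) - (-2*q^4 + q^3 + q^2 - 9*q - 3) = 2*q^4 - q^3 + 5*q^2 + 3*q + 5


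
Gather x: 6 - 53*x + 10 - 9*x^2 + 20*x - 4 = -9*x^2 - 33*x + 12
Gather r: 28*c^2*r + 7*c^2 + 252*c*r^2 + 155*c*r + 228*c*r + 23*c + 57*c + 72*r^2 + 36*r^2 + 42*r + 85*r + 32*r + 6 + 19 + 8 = 7*c^2 + 80*c + r^2*(252*c + 108) + r*(28*c^2 + 383*c + 159) + 33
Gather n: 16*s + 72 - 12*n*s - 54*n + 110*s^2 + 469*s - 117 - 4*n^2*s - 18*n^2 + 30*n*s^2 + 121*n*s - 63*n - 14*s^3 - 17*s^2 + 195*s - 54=n^2*(-4*s - 18) + n*(30*s^2 + 109*s - 117) - 14*s^3 + 93*s^2 + 680*s - 99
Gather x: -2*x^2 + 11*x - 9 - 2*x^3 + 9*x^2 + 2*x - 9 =-2*x^3 + 7*x^2 + 13*x - 18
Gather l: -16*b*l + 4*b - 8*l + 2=4*b + l*(-16*b - 8) + 2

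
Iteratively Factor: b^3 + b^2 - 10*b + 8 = (b - 1)*(b^2 + 2*b - 8) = (b - 1)*(b + 4)*(b - 2)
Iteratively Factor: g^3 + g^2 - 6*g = (g)*(g^2 + g - 6) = g*(g - 2)*(g + 3)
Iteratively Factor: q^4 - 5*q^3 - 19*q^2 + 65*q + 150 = (q + 2)*(q^3 - 7*q^2 - 5*q + 75) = (q - 5)*(q + 2)*(q^2 - 2*q - 15) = (q - 5)*(q + 2)*(q + 3)*(q - 5)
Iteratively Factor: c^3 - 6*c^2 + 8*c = (c - 4)*(c^2 - 2*c) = (c - 4)*(c - 2)*(c)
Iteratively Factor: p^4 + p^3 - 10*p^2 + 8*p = (p)*(p^3 + p^2 - 10*p + 8) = p*(p - 2)*(p^2 + 3*p - 4) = p*(p - 2)*(p + 4)*(p - 1)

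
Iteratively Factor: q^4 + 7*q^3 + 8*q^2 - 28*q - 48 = (q + 3)*(q^3 + 4*q^2 - 4*q - 16) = (q - 2)*(q + 3)*(q^2 + 6*q + 8) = (q - 2)*(q + 3)*(q + 4)*(q + 2)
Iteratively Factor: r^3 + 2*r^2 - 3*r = (r - 1)*(r^2 + 3*r) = (r - 1)*(r + 3)*(r)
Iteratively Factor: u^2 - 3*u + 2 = (u - 1)*(u - 2)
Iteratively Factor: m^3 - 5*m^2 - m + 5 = (m - 1)*(m^2 - 4*m - 5) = (m - 1)*(m + 1)*(m - 5)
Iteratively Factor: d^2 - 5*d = (d)*(d - 5)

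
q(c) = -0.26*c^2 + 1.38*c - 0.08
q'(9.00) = -3.30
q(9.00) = -8.72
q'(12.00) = -4.86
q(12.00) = -20.96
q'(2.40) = 0.13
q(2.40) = 1.73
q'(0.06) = 1.35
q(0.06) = 0.00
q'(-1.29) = 2.05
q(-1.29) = -2.29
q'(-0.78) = 1.79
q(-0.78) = -1.31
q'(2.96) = -0.16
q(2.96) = 1.73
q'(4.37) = -0.89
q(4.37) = 0.99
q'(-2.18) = 2.51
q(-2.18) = -4.32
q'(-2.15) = 2.50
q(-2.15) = -4.25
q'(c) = 1.38 - 0.52*c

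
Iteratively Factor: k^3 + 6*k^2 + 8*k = (k + 2)*(k^2 + 4*k) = k*(k + 2)*(k + 4)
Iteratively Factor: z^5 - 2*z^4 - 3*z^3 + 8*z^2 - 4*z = (z)*(z^4 - 2*z^3 - 3*z^2 + 8*z - 4) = z*(z - 2)*(z^3 - 3*z + 2) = z*(z - 2)*(z - 1)*(z^2 + z - 2) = z*(z - 2)*(z - 1)^2*(z + 2)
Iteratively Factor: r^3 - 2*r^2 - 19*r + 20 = (r + 4)*(r^2 - 6*r + 5) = (r - 1)*(r + 4)*(r - 5)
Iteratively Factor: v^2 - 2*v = (v - 2)*(v)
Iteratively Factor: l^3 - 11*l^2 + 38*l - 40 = (l - 5)*(l^2 - 6*l + 8) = (l - 5)*(l - 4)*(l - 2)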